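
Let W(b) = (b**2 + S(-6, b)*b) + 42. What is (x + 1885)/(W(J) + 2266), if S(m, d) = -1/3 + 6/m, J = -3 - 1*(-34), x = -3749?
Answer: -5592/9683 ≈ -0.57751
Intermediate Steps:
J = 31 (J = -3 + 34 = 31)
S(m, d) = -1/3 + 6/m (S(m, d) = -1*1/3 + 6/m = -1/3 + 6/m)
W(b) = 42 + b**2 - 4*b/3 (W(b) = (b**2 + ((1/3)*(18 - 1*(-6))/(-6))*b) + 42 = (b**2 + ((1/3)*(-1/6)*(18 + 6))*b) + 42 = (b**2 + ((1/3)*(-1/6)*24)*b) + 42 = (b**2 - 4*b/3) + 42 = 42 + b**2 - 4*b/3)
(x + 1885)/(W(J) + 2266) = (-3749 + 1885)/((42 + 31**2 - 4/3*31) + 2266) = -1864/((42 + 961 - 124/3) + 2266) = -1864/(2885/3 + 2266) = -1864/9683/3 = -1864*3/9683 = -5592/9683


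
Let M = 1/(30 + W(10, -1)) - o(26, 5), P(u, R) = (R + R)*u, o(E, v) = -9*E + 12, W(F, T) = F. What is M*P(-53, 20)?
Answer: -470693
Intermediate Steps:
o(E, v) = 12 - 9*E
P(u, R) = 2*R*u (P(u, R) = (2*R)*u = 2*R*u)
M = 8881/40 (M = 1/(30 + 10) - (12 - 9*26) = 1/40 - (12 - 234) = 1/40 - 1*(-222) = 1/40 + 222 = 8881/40 ≈ 222.02)
M*P(-53, 20) = 8881*(2*20*(-53))/40 = (8881/40)*(-2120) = -470693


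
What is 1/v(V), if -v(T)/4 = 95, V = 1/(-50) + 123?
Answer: -1/380 ≈ -0.0026316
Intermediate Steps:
V = 6149/50 (V = -1/50 + 123 = 6149/50 ≈ 122.98)
v(T) = -380 (v(T) = -4*95 = -380)
1/v(V) = 1/(-380) = -1/380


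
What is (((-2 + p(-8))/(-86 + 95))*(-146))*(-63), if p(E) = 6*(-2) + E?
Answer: -22484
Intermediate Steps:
p(E) = -12 + E
(((-2 + p(-8))/(-86 + 95))*(-146))*(-63) = (((-2 + (-12 - 8))/(-86 + 95))*(-146))*(-63) = (((-2 - 20)/9)*(-146))*(-63) = (-22*1/9*(-146))*(-63) = -22/9*(-146)*(-63) = (3212/9)*(-63) = -22484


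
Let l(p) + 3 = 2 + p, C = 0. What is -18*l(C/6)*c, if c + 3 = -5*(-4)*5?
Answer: 1746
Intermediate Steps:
c = 97 (c = -3 - 5*(-4)*5 = -3 + 20*5 = -3 + 100 = 97)
l(p) = -1 + p (l(p) = -3 + (2 + p) = -1 + p)
-18*l(C/6)*c = -18*(-1 + 0/6)*97 = -18*(-1 + 0*(⅙))*97 = -18*(-1 + 0)*97 = -(-18)*97 = -18*(-97) = 1746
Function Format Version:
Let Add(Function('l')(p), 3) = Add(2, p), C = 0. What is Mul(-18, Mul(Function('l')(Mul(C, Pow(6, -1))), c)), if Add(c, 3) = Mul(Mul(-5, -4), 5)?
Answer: 1746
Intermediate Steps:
c = 97 (c = Add(-3, Mul(Mul(-5, -4), 5)) = Add(-3, Mul(20, 5)) = Add(-3, 100) = 97)
Function('l')(p) = Add(-1, p) (Function('l')(p) = Add(-3, Add(2, p)) = Add(-1, p))
Mul(-18, Mul(Function('l')(Mul(C, Pow(6, -1))), c)) = Mul(-18, Mul(Add(-1, Mul(0, Pow(6, -1))), 97)) = Mul(-18, Mul(Add(-1, Mul(0, Rational(1, 6))), 97)) = Mul(-18, Mul(Add(-1, 0), 97)) = Mul(-18, Mul(-1, 97)) = Mul(-18, -97) = 1746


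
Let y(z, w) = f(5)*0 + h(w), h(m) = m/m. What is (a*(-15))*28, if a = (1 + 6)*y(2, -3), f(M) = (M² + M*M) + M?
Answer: -2940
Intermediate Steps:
f(M) = M + 2*M² (f(M) = (M² + M²) + M = 2*M² + M = M + 2*M²)
h(m) = 1
y(z, w) = 1 (y(z, w) = (5*(1 + 2*5))*0 + 1 = (5*(1 + 10))*0 + 1 = (5*11)*0 + 1 = 55*0 + 1 = 0 + 1 = 1)
a = 7 (a = (1 + 6)*1 = 7*1 = 7)
(a*(-15))*28 = (7*(-15))*28 = -105*28 = -2940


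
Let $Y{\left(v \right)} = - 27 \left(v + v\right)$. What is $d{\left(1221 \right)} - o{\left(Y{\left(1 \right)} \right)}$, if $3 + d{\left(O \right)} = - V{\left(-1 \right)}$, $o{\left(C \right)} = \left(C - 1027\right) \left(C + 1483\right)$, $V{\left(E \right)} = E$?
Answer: $1544747$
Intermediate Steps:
$Y{\left(v \right)} = - 54 v$ ($Y{\left(v \right)} = - 27 \cdot 2 v = - 54 v$)
$o{\left(C \right)} = \left(-1027 + C\right) \left(1483 + C\right)$
$d{\left(O \right)} = -2$ ($d{\left(O \right)} = -3 - -1 = -3 + 1 = -2$)
$d{\left(1221 \right)} - o{\left(Y{\left(1 \right)} \right)} = -2 - \left(-1523041 + \left(\left(-54\right) 1\right)^{2} + 456 \left(\left(-54\right) 1\right)\right) = -2 - \left(-1523041 + \left(-54\right)^{2} + 456 \left(-54\right)\right) = -2 - \left(-1523041 + 2916 - 24624\right) = -2 - -1544749 = -2 + 1544749 = 1544747$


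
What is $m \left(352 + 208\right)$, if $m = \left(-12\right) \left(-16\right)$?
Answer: $107520$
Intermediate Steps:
$m = 192$
$m \left(352 + 208\right) = 192 \left(352 + 208\right) = 192 \cdot 560 = 107520$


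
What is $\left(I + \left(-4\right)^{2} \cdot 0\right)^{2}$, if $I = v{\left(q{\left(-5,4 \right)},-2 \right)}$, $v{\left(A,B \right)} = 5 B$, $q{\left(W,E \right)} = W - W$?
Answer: $100$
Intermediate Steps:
$q{\left(W,E \right)} = 0$
$I = -10$ ($I = 5 \left(-2\right) = -10$)
$\left(I + \left(-4\right)^{2} \cdot 0\right)^{2} = \left(-10 + \left(-4\right)^{2} \cdot 0\right)^{2} = \left(-10 + 16 \cdot 0\right)^{2} = \left(-10 + 0\right)^{2} = \left(-10\right)^{2} = 100$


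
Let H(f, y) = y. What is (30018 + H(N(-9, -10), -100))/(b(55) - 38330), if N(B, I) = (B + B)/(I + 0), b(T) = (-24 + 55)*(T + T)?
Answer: -14959/17460 ≈ -0.85676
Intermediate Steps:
b(T) = 62*T (b(T) = 31*(2*T) = 62*T)
N(B, I) = 2*B/I (N(B, I) = (2*B)/I = 2*B/I)
(30018 + H(N(-9, -10), -100))/(b(55) - 38330) = (30018 - 100)/(62*55 - 38330) = 29918/(3410 - 38330) = 29918/(-34920) = 29918*(-1/34920) = -14959/17460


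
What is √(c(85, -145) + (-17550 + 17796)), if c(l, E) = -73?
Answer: √173 ≈ 13.153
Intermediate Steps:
√(c(85, -145) + (-17550 + 17796)) = √(-73 + (-17550 + 17796)) = √(-73 + 246) = √173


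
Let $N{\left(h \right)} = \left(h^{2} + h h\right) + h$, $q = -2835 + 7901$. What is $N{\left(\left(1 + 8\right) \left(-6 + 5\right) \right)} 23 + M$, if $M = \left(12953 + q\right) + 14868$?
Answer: $36406$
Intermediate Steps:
$q = 5066$
$N{\left(h \right)} = h + 2 h^{2}$ ($N{\left(h \right)} = \left(h^{2} + h^{2}\right) + h = 2 h^{2} + h = h + 2 h^{2}$)
$M = 32887$ ($M = \left(12953 + 5066\right) + 14868 = 18019 + 14868 = 32887$)
$N{\left(\left(1 + 8\right) \left(-6 + 5\right) \right)} 23 + M = \left(1 + 8\right) \left(-6 + 5\right) \left(1 + 2 \left(1 + 8\right) \left(-6 + 5\right)\right) 23 + 32887 = 9 \left(-1\right) \left(1 + 2 \cdot 9 \left(-1\right)\right) 23 + 32887 = - 9 \left(1 + 2 \left(-9\right)\right) 23 + 32887 = - 9 \left(1 - 18\right) 23 + 32887 = \left(-9\right) \left(-17\right) 23 + 32887 = 153 \cdot 23 + 32887 = 3519 + 32887 = 36406$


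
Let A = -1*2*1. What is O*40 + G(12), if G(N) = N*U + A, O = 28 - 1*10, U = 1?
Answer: 730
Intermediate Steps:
A = -2 (A = -2*1 = -2)
O = 18 (O = 28 - 10 = 18)
G(N) = -2 + N (G(N) = N*1 - 2 = N - 2 = -2 + N)
O*40 + G(12) = 18*40 + (-2 + 12) = 720 + 10 = 730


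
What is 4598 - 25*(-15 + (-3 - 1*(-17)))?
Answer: 4623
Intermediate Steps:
4598 - 25*(-15 + (-3 - 1*(-17))) = 4598 - 25*(-15 + (-3 + 17)) = 4598 - 25*(-15 + 14) = 4598 - 25*(-1) = 4598 + 25 = 4623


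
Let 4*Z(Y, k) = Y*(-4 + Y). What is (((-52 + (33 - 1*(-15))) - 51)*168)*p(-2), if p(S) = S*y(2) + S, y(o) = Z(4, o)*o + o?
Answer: 55440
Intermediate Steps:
Z(Y, k) = Y*(-4 + Y)/4 (Z(Y, k) = (Y*(-4 + Y))/4 = Y*(-4 + Y)/4)
y(o) = o (y(o) = ((¼)*4*(-4 + 4))*o + o = ((¼)*4*0)*o + o = 0*o + o = 0 + o = o)
p(S) = 3*S (p(S) = S*2 + S = 2*S + S = 3*S)
(((-52 + (33 - 1*(-15))) - 51)*168)*p(-2) = (((-52 + (33 - 1*(-15))) - 51)*168)*(3*(-2)) = (((-52 + (33 + 15)) - 51)*168)*(-6) = (((-52 + 48) - 51)*168)*(-6) = ((-4 - 51)*168)*(-6) = -55*168*(-6) = -9240*(-6) = 55440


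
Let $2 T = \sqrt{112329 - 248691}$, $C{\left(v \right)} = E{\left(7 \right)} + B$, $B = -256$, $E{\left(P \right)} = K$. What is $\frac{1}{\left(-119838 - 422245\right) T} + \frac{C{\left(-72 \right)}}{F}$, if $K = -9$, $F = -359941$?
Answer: $\frac{265}{359941} + \frac{i \sqrt{136362}}{36959761023} \approx 0.00073623 + 9.9912 \cdot 10^{-9} i$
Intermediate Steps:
$E{\left(P \right)} = -9$
$C{\left(v \right)} = -265$ ($C{\left(v \right)} = -9 - 256 = -265$)
$T = \frac{i \sqrt{136362}}{2}$ ($T = \frac{\sqrt{112329 - 248691}}{2} = \frac{\sqrt{-136362}}{2} = \frac{i \sqrt{136362}}{2} \approx 184.64 i$)
$\frac{1}{\left(-119838 - 422245\right) T} + \frac{C{\left(-72 \right)}}{F} = \frac{1}{\left(-119838 - 422245\right) \frac{i \sqrt{136362}}{2}} - \frac{265}{-359941} = \frac{\left(- \frac{1}{68181}\right) i \sqrt{136362}}{-542083} - - \frac{265}{359941} = - \frac{\left(- \frac{1}{68181}\right) i \sqrt{136362}}{542083} + \frac{265}{359941} = \frac{i \sqrt{136362}}{36959761023} + \frac{265}{359941} = \frac{265}{359941} + \frac{i \sqrt{136362}}{36959761023}$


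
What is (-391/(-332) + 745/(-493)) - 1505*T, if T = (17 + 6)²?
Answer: -130309883597/163676 ≈ -7.9615e+5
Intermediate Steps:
T = 529 (T = 23² = 529)
(-391/(-332) + 745/(-493)) - 1505*T = (-391/(-332) + 745/(-493)) - 1505*529 = (-391*(-1/332) + 745*(-1/493)) - 796145 = (391/332 - 745/493) - 796145 = -54577/163676 - 796145 = -130309883597/163676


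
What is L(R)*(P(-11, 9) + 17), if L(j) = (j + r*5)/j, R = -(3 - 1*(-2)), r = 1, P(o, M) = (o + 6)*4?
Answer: 0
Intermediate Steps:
P(o, M) = 24 + 4*o (P(o, M) = (6 + o)*4 = 24 + 4*o)
R = -5 (R = -(3 + 2) = -1*5 = -5)
L(j) = (5 + j)/j (L(j) = (j + 1*5)/j = (j + 5)/j = (5 + j)/j)
L(R)*(P(-11, 9) + 17) = ((5 - 5)/(-5))*((24 + 4*(-11)) + 17) = (-⅕*0)*((24 - 44) + 17) = 0*(-20 + 17) = 0*(-3) = 0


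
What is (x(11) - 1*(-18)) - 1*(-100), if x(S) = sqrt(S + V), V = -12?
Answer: 118 + I ≈ 118.0 + 1.0*I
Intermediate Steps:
x(S) = sqrt(-12 + S) (x(S) = sqrt(S - 12) = sqrt(-12 + S))
(x(11) - 1*(-18)) - 1*(-100) = (sqrt(-12 + 11) - 1*(-18)) - 1*(-100) = (sqrt(-1) + 18) + 100 = (I + 18) + 100 = (18 + I) + 100 = 118 + I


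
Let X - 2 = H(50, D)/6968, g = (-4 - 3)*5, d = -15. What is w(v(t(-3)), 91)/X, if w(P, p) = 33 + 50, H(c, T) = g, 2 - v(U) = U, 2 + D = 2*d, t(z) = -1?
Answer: 578344/13901 ≈ 41.604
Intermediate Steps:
g = -35 (g = -7*5 = -35)
D = -32 (D = -2 + 2*(-15) = -2 - 30 = -32)
v(U) = 2 - U
H(c, T) = -35
w(P, p) = 83
X = 13901/6968 (X = 2 - 35/6968 = 13901/6968 ≈ 1.9950)
w(v(t(-3)), 91)/X = 83/(13901/6968) = 83*(6968/13901) = 578344/13901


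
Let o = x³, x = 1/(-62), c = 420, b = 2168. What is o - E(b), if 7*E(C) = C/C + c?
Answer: -100336095/1668296 ≈ -60.143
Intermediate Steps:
x = -1/62 ≈ -0.016129
E(C) = 421/7 (E(C) = (C/C + 420)/7 = (1 + 420)/7 = (⅐)*421 = 421/7)
o = -1/238328 (o = (-1/62)³ = -1/238328 ≈ -4.1959e-6)
o - E(b) = -1/238328 - 1*421/7 = -1/238328 - 421/7 = -100336095/1668296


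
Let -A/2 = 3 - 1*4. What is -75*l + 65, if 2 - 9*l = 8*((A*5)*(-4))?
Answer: -7855/3 ≈ -2618.3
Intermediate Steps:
A = 2 (A = -2*(3 - 1*4) = -2*(3 - 4) = -2*(-1) = 2)
l = 322/9 (l = 2/9 - 8*(2*5)*(-4)/9 = 2/9 - 8*10*(-4)/9 = 2/9 - 8*(-40)/9 = 2/9 - 1/9*(-320) = 2/9 + 320/9 = 322/9 ≈ 35.778)
-75*l + 65 = -75*322/9 + 65 = -8050/3 + 65 = -7855/3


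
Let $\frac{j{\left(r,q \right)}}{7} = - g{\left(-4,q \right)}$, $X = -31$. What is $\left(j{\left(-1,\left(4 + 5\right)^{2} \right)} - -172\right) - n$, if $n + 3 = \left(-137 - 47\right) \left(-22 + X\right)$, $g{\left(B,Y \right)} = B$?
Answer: $-9549$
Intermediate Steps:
$n = 9749$ ($n = -3 + \left(-137 - 47\right) \left(-22 - 31\right) = -3 - -9752 = -3 + 9752 = 9749$)
$j{\left(r,q \right)} = 28$ ($j{\left(r,q \right)} = 7 \left(\left(-1\right) \left(-4\right)\right) = 7 \cdot 4 = 28$)
$\left(j{\left(-1,\left(4 + 5\right)^{2} \right)} - -172\right) - n = \left(28 - -172\right) - 9749 = \left(28 + 172\right) - 9749 = 200 - 9749 = -9549$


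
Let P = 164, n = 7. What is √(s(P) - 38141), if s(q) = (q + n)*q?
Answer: I*√10097 ≈ 100.48*I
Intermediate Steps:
s(q) = q*(7 + q) (s(q) = (q + 7)*q = (7 + q)*q = q*(7 + q))
√(s(P) - 38141) = √(164*(7 + 164) - 38141) = √(164*171 - 38141) = √(28044 - 38141) = √(-10097) = I*√10097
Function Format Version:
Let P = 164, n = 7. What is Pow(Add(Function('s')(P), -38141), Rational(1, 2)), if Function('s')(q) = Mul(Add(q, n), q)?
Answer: Mul(I, Pow(10097, Rational(1, 2))) ≈ Mul(100.48, I)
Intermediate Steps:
Function('s')(q) = Mul(q, Add(7, q)) (Function('s')(q) = Mul(Add(q, 7), q) = Mul(Add(7, q), q) = Mul(q, Add(7, q)))
Pow(Add(Function('s')(P), -38141), Rational(1, 2)) = Pow(Add(Mul(164, Add(7, 164)), -38141), Rational(1, 2)) = Pow(Add(Mul(164, 171), -38141), Rational(1, 2)) = Pow(Add(28044, -38141), Rational(1, 2)) = Pow(-10097, Rational(1, 2)) = Mul(I, Pow(10097, Rational(1, 2)))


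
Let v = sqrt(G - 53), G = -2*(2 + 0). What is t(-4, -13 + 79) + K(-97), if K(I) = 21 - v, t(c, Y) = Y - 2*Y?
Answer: -45 - I*sqrt(57) ≈ -45.0 - 7.5498*I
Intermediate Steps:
t(c, Y) = -Y
G = -4 (G = -2*2 = -4)
v = I*sqrt(57) (v = sqrt(-4 - 53) = sqrt(-57) = I*sqrt(57) ≈ 7.5498*I)
K(I) = 21 - I*sqrt(57)
t(-4, -13 + 79) + K(-97) = -(-13 + 79) + (21 - I*sqrt(57)) = -1*66 + (21 - I*sqrt(57)) = -66 + (21 - I*sqrt(57)) = -45 - I*sqrt(57)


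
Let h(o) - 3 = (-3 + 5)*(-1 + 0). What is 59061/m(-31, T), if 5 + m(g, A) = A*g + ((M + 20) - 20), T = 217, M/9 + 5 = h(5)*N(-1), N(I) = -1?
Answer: -19687/2262 ≈ -8.7034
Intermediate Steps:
h(o) = 1 (h(o) = 3 + (-3 + 5)*(-1 + 0) = 3 + 2*(-1) = 3 - 2 = 1)
M = -54 (M = -45 + 9*(1*(-1)) = -45 + 9*(-1) = -45 - 9 = -54)
m(g, A) = -59 + A*g (m(g, A) = -5 + (A*g + ((-54 + 20) - 20)) = -5 + (A*g + (-34 - 20)) = -5 + (A*g - 54) = -5 + (-54 + A*g) = -59 + A*g)
59061/m(-31, T) = 59061/(-59 + 217*(-31)) = 59061/(-59 - 6727) = 59061/(-6786) = 59061*(-1/6786) = -19687/2262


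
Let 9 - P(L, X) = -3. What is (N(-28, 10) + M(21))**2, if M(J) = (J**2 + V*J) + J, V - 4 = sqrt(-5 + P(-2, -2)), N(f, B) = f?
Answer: 271411 + 21756*sqrt(7) ≈ 3.2897e+5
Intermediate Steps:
P(L, X) = 12 (P(L, X) = 9 - 1*(-3) = 9 + 3 = 12)
V = 4 + sqrt(7) (V = 4 + sqrt(-5 + 12) = 4 + sqrt(7) ≈ 6.6458)
M(J) = J + J**2 + J*(4 + sqrt(7)) (M(J) = (J**2 + (4 + sqrt(7))*J) + J = (J**2 + J*(4 + sqrt(7))) + J = J + J**2 + J*(4 + sqrt(7)))
(N(-28, 10) + M(21))**2 = (-28 + 21*(5 + 21 + sqrt(7)))**2 = (-28 + 21*(26 + sqrt(7)))**2 = (-28 + (546 + 21*sqrt(7)))**2 = (518 + 21*sqrt(7))**2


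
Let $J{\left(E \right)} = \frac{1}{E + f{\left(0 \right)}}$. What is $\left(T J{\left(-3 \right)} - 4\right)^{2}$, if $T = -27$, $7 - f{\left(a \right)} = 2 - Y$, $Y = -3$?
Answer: $529$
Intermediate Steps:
$f{\left(a \right)} = 2$ ($f{\left(a \right)} = 7 - \left(2 - -3\right) = 7 - \left(2 + 3\right) = 7 - 5 = 2$)
$J{\left(E \right)} = \frac{1}{2 + E}$ ($J{\left(E \right)} = \frac{1}{E + 2} = \frac{1}{2 + E}$)
$\left(T J{\left(-3 \right)} - 4\right)^{2} = \left(- \frac{27}{2 - 3} - 4\right)^{2} = \left(- \frac{27}{-1} - 4\right)^{2} = \left(\left(-27\right) \left(-1\right) - 4\right)^{2} = \left(27 - 4\right)^{2} = 23^{2} = 529$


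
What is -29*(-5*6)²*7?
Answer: -182700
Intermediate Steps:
-29*(-5*6)²*7 = -29*(-30)²*7 = -29*900*7 = -26100*7 = -182700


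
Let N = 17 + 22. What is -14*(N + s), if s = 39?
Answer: -1092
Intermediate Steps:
N = 39
-14*(N + s) = -14*(39 + 39) = -14*78 = -1092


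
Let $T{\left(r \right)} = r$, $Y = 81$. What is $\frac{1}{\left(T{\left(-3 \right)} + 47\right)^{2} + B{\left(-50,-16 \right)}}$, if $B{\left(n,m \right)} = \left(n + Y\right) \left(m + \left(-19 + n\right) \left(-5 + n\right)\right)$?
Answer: $\frac{1}{119085} \approx 8.3974 \cdot 10^{-6}$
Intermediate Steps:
$B{\left(n,m \right)} = \left(81 + n\right) \left(m + \left(-19 + n\right) \left(-5 + n\right)\right)$ ($B{\left(n,m \right)} = \left(n + 81\right) \left(m + \left(-19 + n\right) \left(-5 + n\right)\right) = \left(81 + n\right) \left(m + \left(-19 + n\right) \left(-5 + n\right)\right)$)
$\frac{1}{\left(T{\left(-3 \right)} + 47\right)^{2} + B{\left(-50,-16 \right)}} = \frac{1}{\left(-3 + 47\right)^{2} + \left(7695 + \left(-50\right)^{3} - -92450 + 57 \left(-50\right)^{2} + 81 \left(-16\right) - -800\right)} = \frac{1}{44^{2} + \left(7695 - 125000 + 92450 + 57 \cdot 2500 - 1296 + 800\right)} = \frac{1}{1936 + \left(7695 - 125000 + 92450 + 142500 - 1296 + 800\right)} = \frac{1}{1936 + 117149} = \frac{1}{119085}$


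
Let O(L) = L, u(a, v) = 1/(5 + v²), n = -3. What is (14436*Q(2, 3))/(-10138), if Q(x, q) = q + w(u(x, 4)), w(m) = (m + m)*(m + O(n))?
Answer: -961598/248381 ≈ -3.8715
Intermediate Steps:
w(m) = 2*m*(-3 + m) (w(m) = (m + m)*(m - 3) = (2*m)*(-3 + m) = 2*m*(-3 + m))
Q(x, q) = -124/441 + q (Q(x, q) = q + 2*(-3 + 1/(5 + 4²))/(5 + 4²) = q + 2*(-3 + 1/(5 + 16))/(5 + 16) = q + 2*(-3 + 1/21)/21 = q + 2*(1/21)*(-3 + 1/21) = q + 2*(1/21)*(-62/21) = q - 124/441 = -124/441 + q)
(14436*Q(2, 3))/(-10138) = (14436*(-124/441 + 3))/(-10138) = (14436*(1199/441))*(-1/10138) = (1923196/49)*(-1/10138) = -961598/248381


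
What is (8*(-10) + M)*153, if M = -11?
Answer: -13923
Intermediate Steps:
(8*(-10) + M)*153 = (8*(-10) - 11)*153 = (-80 - 11)*153 = -91*153 = -13923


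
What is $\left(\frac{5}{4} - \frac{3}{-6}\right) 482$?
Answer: $\frac{1687}{2} \approx 843.5$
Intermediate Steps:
$\left(\frac{5}{4} - \frac{3}{-6}\right) 482 = \left(5 \cdot \frac{1}{4} - - \frac{1}{2}\right) 482 = \left(\frac{5}{4} + \frac{1}{2}\right) 482 = \frac{7}{4} \cdot 482 = \frac{1687}{2}$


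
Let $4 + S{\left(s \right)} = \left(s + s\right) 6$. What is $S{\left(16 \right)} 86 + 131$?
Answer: $16299$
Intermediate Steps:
$S{\left(s \right)} = -4 + 12 s$ ($S{\left(s \right)} = -4 + \left(s + s\right) 6 = -4 + 2 s 6 = -4 + 12 s$)
$S{\left(16 \right)} 86 + 131 = \left(-4 + 12 \cdot 16\right) 86 + 131 = \left(-4 + 192\right) 86 + 131 = 188 \cdot 86 + 131 = 16168 + 131 = 16299$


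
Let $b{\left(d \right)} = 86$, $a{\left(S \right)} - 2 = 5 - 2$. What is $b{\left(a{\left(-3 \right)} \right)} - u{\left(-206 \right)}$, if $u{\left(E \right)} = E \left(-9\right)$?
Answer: $-1768$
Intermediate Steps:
$a{\left(S \right)} = 5$ ($a{\left(S \right)} = 2 + \left(5 - 2\right) = 2 + 3 = 5$)
$u{\left(E \right)} = - 9 E$
$b{\left(a{\left(-3 \right)} \right)} - u{\left(-206 \right)} = 86 - \left(-9\right) \left(-206\right) = 86 - 1854 = -1768$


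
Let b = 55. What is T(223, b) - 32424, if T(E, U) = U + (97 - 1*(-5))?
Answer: -32267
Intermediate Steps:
T(E, U) = 102 + U (T(E, U) = U + (97 + 5) = U + 102 = 102 + U)
T(223, b) - 32424 = (102 + 55) - 32424 = 157 - 32424 = -32267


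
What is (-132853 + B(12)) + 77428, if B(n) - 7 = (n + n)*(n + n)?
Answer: -54842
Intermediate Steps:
B(n) = 7 + 4*n² (B(n) = 7 + (n + n)*(n + n) = 7 + (2*n)*(2*n) = 7 + 4*n²)
(-132853 + B(12)) + 77428 = (-132853 + (7 + 4*12²)) + 77428 = (-132853 + (7 + 4*144)) + 77428 = (-132853 + (7 + 576)) + 77428 = (-132853 + 583) + 77428 = -132270 + 77428 = -54842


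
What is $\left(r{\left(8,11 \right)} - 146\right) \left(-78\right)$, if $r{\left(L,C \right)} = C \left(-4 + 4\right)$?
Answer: $11388$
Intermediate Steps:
$r{\left(L,C \right)} = 0$ ($r{\left(L,C \right)} = C 0 = 0$)
$\left(r{\left(8,11 \right)} - 146\right) \left(-78\right) = \left(0 - 146\right) \left(-78\right) = \left(-146\right) \left(-78\right) = 11388$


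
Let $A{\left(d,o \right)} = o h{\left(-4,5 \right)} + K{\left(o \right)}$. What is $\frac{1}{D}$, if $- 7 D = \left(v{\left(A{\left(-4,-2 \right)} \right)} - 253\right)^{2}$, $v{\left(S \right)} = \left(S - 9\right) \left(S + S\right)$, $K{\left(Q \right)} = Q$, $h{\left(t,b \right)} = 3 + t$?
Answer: $- \frac{7}{64009} \approx -0.00010936$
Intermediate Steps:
$A{\left(d,o \right)} = 0$ ($A{\left(d,o \right)} = o \left(3 - 4\right) + o = o \left(-1\right) + o = - o + o = 0$)
$v{\left(S \right)} = 2 S \left(-9 + S\right)$ ($v{\left(S \right)} = \left(-9 + S\right) 2 S = 2 S \left(-9 + S\right)$)
$D = - \frac{64009}{7}$ ($D = - \frac{\left(2 \cdot 0 \left(-9 + 0\right) - 253\right)^{2}}{7} = - \frac{\left(2 \cdot 0 \left(-9\right) - 253\right)^{2}}{7} = - \frac{\left(0 - 253\right)^{2}}{7} = - \frac{\left(-253\right)^{2}}{7} = \left(- \frac{1}{7}\right) 64009 = - \frac{64009}{7} \approx -9144.1$)
$\frac{1}{D} = \frac{1}{- \frac{64009}{7}} = - \frac{7}{64009}$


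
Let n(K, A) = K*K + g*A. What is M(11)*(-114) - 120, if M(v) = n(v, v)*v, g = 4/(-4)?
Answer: -138060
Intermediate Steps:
g = -1 (g = 4*(-¼) = -1)
n(K, A) = K² - A (n(K, A) = K*K - A = K² - A)
M(v) = v*(v² - v) (M(v) = (v² - v)*v = v*(v² - v))
M(11)*(-114) - 120 = (11²*(-1 + 11))*(-114) - 120 = (121*10)*(-114) - 120 = 1210*(-114) - 120 = -137940 - 120 = -138060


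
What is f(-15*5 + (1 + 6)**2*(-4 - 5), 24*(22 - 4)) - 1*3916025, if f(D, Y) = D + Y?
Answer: -3916109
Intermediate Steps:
f(-15*5 + (1 + 6)**2*(-4 - 5), 24*(22 - 4)) - 1*3916025 = ((-15*5 + (1 + 6)**2*(-4 - 5)) + 24*(22 - 4)) - 1*3916025 = ((-75 + 7**2*(-9)) + 24*18) - 3916025 = ((-75 + 49*(-9)) + 432) - 3916025 = ((-75 - 441) + 432) - 3916025 = (-516 + 432) - 3916025 = -84 - 3916025 = -3916109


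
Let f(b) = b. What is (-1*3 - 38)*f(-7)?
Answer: 287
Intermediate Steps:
(-1*3 - 38)*f(-7) = (-1*3 - 38)*(-7) = (-3 - 38)*(-7) = -41*(-7) = 287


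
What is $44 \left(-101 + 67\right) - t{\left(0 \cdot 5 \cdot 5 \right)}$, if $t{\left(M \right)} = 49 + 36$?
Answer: $-1581$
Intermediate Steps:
$t{\left(M \right)} = 85$
$44 \left(-101 + 67\right) - t{\left(0 \cdot 5 \cdot 5 \right)} = 44 \left(-101 + 67\right) - 85 = 44 \left(-34\right) - 85 = -1496 - 85 = -1581$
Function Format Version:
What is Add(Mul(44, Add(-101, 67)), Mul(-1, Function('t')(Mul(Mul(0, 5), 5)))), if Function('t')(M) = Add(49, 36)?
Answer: -1581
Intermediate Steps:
Function('t')(M) = 85
Add(Mul(44, Add(-101, 67)), Mul(-1, Function('t')(Mul(Mul(0, 5), 5)))) = Add(Mul(44, Add(-101, 67)), Mul(-1, 85)) = Add(Mul(44, -34), -85) = Add(-1496, -85) = -1581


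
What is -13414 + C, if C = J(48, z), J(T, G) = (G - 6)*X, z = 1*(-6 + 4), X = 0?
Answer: -13414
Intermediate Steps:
z = -2 (z = 1*(-2) = -2)
J(T, G) = 0 (J(T, G) = (G - 6)*0 = (-6 + G)*0 = 0)
C = 0
-13414 + C = -13414 + 0 = -13414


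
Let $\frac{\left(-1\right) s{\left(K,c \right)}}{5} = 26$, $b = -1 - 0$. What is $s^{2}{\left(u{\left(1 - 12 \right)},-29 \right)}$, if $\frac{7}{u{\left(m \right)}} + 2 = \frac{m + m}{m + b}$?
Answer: $16900$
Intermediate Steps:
$b = -1$ ($b = -1 + 0 = -1$)
$u{\left(m \right)} = \frac{7}{-2 + \frac{2 m}{-1 + m}}$ ($u{\left(m \right)} = \frac{7}{-2 + \frac{m + m}{m - 1}} = \frac{7}{-2 + \frac{2 m}{-1 + m}}$)
$s{\left(K,c \right)} = -130$ ($s{\left(K,c \right)} = \left(-5\right) 26 = -130$)
$s^{2}{\left(u{\left(1 - 12 \right)},-29 \right)} = \left(-130\right)^{2} = 16900$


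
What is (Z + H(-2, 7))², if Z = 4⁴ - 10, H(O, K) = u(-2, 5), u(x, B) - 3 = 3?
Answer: 63504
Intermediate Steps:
u(x, B) = 6 (u(x, B) = 3 + 3 = 6)
H(O, K) = 6
Z = 246 (Z = 256 - 10 = 246)
(Z + H(-2, 7))² = (246 + 6)² = 252² = 63504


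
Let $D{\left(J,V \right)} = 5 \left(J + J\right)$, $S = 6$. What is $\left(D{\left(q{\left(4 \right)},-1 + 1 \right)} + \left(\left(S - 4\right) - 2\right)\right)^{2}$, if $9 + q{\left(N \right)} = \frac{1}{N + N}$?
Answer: $\frac{126025}{16} \approx 7876.6$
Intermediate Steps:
$q{\left(N \right)} = -9 + \frac{1}{2 N}$ ($q{\left(N \right)} = -9 + \frac{1}{N + N} = -9 + \frac{1}{2 N}$)
$D{\left(J,V \right)} = 10 J$ ($D{\left(J,V \right)} = 5 \cdot 2 J = 10 J$)
$\left(D{\left(q{\left(4 \right)},-1 + 1 \right)} + \left(\left(S - 4\right) - 2\right)\right)^{2} = \left(10 \left(-9 + \frac{1}{2 \cdot 4}\right) + \left(\left(6 - 4\right) - 2\right)\right)^{2} = \left(10 \left(-9 + \frac{1}{2} \cdot \frac{1}{4}\right) + \left(2 - 2\right)\right)^{2} = \left(10 \left(-9 + \frac{1}{8}\right) + 0\right)^{2} = \left(10 \left(- \frac{71}{8}\right) + 0\right)^{2} = \left(- \frac{355}{4} + 0\right)^{2} = \left(- \frac{355}{4}\right)^{2} = \frac{126025}{16}$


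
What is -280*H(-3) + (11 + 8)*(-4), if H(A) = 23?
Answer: -6516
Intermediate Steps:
-280*H(-3) + (11 + 8)*(-4) = -280*23 + (11 + 8)*(-4) = -6440 + 19*(-4) = -6440 - 76 = -6516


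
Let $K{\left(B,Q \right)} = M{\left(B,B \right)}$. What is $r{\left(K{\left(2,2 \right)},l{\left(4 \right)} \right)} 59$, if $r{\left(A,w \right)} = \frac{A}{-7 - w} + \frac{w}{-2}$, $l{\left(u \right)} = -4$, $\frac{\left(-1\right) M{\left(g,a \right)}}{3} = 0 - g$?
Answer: $0$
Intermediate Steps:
$M{\left(g,a \right)} = 3 g$ ($M{\left(g,a \right)} = - 3 \left(0 - g\right) = - 3 \left(- g\right) = 3 g$)
$K{\left(B,Q \right)} = 3 B$
$r{\left(A,w \right)} = - \frac{w}{2} + \frac{A}{-7 - w}$ ($r{\left(A,w \right)} = \frac{A}{-7 - w} + w \left(- \frac{1}{2}\right) = \frac{A}{-7 - w} - \frac{w}{2} = - \frac{w}{2} + \frac{A}{-7 - w}$)
$r{\left(K{\left(2,2 \right)},l{\left(4 \right)} \right)} 59 = \frac{- \left(-4\right)^{2} - -28 - 2 \cdot 3 \cdot 2}{2 \left(7 - 4\right)} 59 = \frac{\left(-1\right) 16 + 28 - 12}{2 \cdot 3} \cdot 59 = \frac{1}{2} \cdot \frac{1}{3} \left(-16 + 28 - 12\right) 59 = \frac{1}{2} \cdot \frac{1}{3} \cdot 0 \cdot 59 = 0 \cdot 59 = 0$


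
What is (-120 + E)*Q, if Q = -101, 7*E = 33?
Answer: 81507/7 ≈ 11644.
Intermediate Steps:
E = 33/7 (E = (⅐)*33 = 33/7 ≈ 4.7143)
(-120 + E)*Q = (-120 + 33/7)*(-101) = -807/7*(-101) = 81507/7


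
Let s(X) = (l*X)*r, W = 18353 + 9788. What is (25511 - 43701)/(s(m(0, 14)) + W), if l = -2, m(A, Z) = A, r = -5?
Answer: -170/263 ≈ -0.64639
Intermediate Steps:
W = 28141
s(X) = 10*X (s(X) = -2*X*(-5) = 10*X)
(25511 - 43701)/(s(m(0, 14)) + W) = (25511 - 43701)/(10*0 + 28141) = -18190/(0 + 28141) = -18190/28141 = -18190*1/28141 = -170/263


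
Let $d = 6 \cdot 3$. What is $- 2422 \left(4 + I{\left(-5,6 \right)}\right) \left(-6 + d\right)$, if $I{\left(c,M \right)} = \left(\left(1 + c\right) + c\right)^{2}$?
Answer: $-2470440$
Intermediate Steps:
$I{\left(c,M \right)} = \left(1 + 2 c\right)^{2}$
$d = 18$
$- 2422 \left(4 + I{\left(-5,6 \right)}\right) \left(-6 + d\right) = - 2422 \left(4 + \left(1 + 2 \left(-5\right)\right)^{2}\right) \left(-6 + 18\right) = - 2422 \left(4 + \left(1 - 10\right)^{2}\right) 12 = - 2422 \left(4 + \left(-9\right)^{2}\right) 12 = - 2422 \left(4 + 81\right) 12 = - 2422 \cdot 85 \cdot 12 = \left(-2422\right) 1020 = -2470440$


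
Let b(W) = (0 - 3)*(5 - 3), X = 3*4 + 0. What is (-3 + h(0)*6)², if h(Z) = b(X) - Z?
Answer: 1521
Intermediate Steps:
X = 12 (X = 12 + 0 = 12)
b(W) = -6 (b(W) = -3*2 = -6)
h(Z) = -6 - Z
(-3 + h(0)*6)² = (-3 + (-6 - 1*0)*6)² = (-3 + (-6 + 0)*6)² = (-3 - 6*6)² = (-3 - 36)² = (-39)² = 1521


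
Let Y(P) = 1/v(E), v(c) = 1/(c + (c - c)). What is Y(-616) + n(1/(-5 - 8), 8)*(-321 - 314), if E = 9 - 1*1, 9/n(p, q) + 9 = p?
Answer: 75239/118 ≈ 637.62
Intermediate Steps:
n(p, q) = 9/(-9 + p)
E = 8 (E = 9 - 1 = 8)
v(c) = 1/c (v(c) = 1/(c + 0) = 1/c)
Y(P) = 8 (Y(P) = 1/(1/8) = 8)
Y(-616) + n(1/(-5 - 8), 8)*(-321 - 314) = 8 + (9/(-9 + 1/(-5 - 8)))*(-321 - 314) = 8 + (9/(-9 + 1/(-13)))*(-635) = 8 + (9/(-9 - 1/13))*(-635) = 8 + (9/(-118/13))*(-635) = 8 + (9*(-13/118))*(-635) = 8 - 117/118*(-635) = 8 + 74295/118 = 75239/118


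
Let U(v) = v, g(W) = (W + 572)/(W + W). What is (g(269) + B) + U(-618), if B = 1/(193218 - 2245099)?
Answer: -680491971021/1103911978 ≈ -616.44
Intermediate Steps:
g(W) = (572 + W)/(2*W) (g(W) = (572 + W)/((2*W)) = (572 + W)*(1/(2*W)) = (572 + W)/(2*W))
B = -1/2051881 (B = 1/(-2051881) = -1/2051881 ≈ -4.8736e-7)
(g(269) + B) + U(-618) = ((½)*(572 + 269)/269 - 1/2051881) - 618 = ((½)*(1/269)*841 - 1/2051881) - 618 = (841/538 - 1/2051881) - 618 = 1725631383/1103911978 - 618 = -680491971021/1103911978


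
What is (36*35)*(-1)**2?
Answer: 1260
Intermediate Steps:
(36*35)*(-1)**2 = 1260*1 = 1260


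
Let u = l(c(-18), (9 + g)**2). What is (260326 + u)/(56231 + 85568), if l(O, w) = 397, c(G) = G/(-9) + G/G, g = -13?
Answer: 260723/141799 ≈ 1.8387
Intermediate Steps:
c(G) = 1 - G/9 (c(G) = G*(-1/9) + 1 = -G/9 + 1 = 1 - G/9)
u = 397
(260326 + u)/(56231 + 85568) = (260326 + 397)/(56231 + 85568) = 260723/141799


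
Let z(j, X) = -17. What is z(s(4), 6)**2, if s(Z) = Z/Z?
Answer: 289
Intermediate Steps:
s(Z) = 1
z(s(4), 6)**2 = (-17)**2 = 289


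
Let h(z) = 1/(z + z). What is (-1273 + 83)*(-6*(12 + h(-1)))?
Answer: 82110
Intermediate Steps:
h(z) = 1/(2*z)
(-1273 + 83)*(-6*(12 + h(-1))) = (-1273 + 83)*(-6*(12 + (½)/(-1))) = -(-7140)*(12 + (½)*(-1)) = -(-7140)*(12 - ½) = -(-7140)*23/2 = -1190*(-69) = 82110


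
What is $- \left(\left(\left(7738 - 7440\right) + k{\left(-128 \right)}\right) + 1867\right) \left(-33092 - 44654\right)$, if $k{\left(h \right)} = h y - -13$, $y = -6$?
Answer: $229039716$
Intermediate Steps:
$k{\left(h \right)} = 13 - 6 h$ ($k{\left(h \right)} = h \left(-6\right) - -13 = - 6 h + 13 = 13 - 6 h$)
$- \left(\left(\left(7738 - 7440\right) + k{\left(-128 \right)}\right) + 1867\right) \left(-33092 - 44654\right) = - \left(\left(\left(7738 - 7440\right) + \left(13 - -768\right)\right) + 1867\right) \left(-33092 - 44654\right) = - \left(\left(298 + \left(13 + 768\right)\right) + 1867\right) \left(-77746\right) = - \left(\left(298 + 781\right) + 1867\right) \left(-77746\right) = - \left(1079 + 1867\right) \left(-77746\right) = - 2946 \left(-77746\right) = \left(-1\right) \left(-229039716\right) = 229039716$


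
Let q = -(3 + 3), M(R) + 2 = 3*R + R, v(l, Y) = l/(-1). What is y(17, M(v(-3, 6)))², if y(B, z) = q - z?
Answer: 256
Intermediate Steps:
v(l, Y) = -l (v(l, Y) = l*(-1) = -l)
M(R) = -2 + 4*R (M(R) = -2 + (3*R + R) = -2 + 4*R)
q = -6 (q = -1*6 = -6)
y(B, z) = -6 - z
y(17, M(v(-3, 6)))² = (-6 - (-2 + 4*(-1*(-3))))² = (-6 - (-2 + 4*3))² = (-6 - (-2 + 12))² = (-6 - 1*10)² = (-6 - 10)² = (-16)² = 256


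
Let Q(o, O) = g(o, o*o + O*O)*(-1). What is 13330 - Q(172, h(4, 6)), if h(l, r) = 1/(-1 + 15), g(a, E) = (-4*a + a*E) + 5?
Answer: 249953698/49 ≈ 5.1011e+6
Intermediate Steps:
g(a, E) = 5 - 4*a + E*a (g(a, E) = (-4*a + E*a) + 5 = 5 - 4*a + E*a)
h(l, r) = 1/14
Q(o, O) = -5 + 4*o - o*(O² + o²) (Q(o, O) = (5 - 4*o + (o*o + O*O)*o)*(-1) = (5 - 4*o + (o² + O²)*o)*(-1) = (5 - 4*o + (O² + o²)*o)*(-1) = (5 - 4*o + o*(O² + o²))*(-1) = -5 + 4*o - o*(O² + o²))
13330 - Q(172, h(4, 6)) = 13330 - (-5 + 4*172 - 1*172*((1/14)² + 172²)) = 13330 - (-5 + 688 - 1*172*(1/196 + 29584)) = 13330 - (-5 + 688 - 1*172*5798465/196) = 13330 - (-5 + 688 - 249333995/49) = 13330 - 1*(-249300528/49) = 13330 + 249300528/49 = 249953698/49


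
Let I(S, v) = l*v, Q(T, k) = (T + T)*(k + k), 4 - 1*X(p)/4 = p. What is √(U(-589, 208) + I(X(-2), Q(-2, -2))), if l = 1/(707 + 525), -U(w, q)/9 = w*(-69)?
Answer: 2*I*√542161081/77 ≈ 604.79*I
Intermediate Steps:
X(p) = 16 - 4*p
U(w, q) = 621*w (U(w, q) = -9*w*(-69) = -(-621)*w = 621*w)
Q(T, k) = 4*T*k (Q(T, k) = (2*T)*(2*k) = 4*T*k)
l = 1/1232 ≈ 0.00081169
I(S, v) = v/1232
√(U(-589, 208) + I(X(-2), Q(-2, -2))) = √(621*(-589) + (4*(-2)*(-2))/1232) = √(-365769 + (1/1232)*16) = √(-365769 + 1/77) = √(-28164212/77) = 2*I*√542161081/77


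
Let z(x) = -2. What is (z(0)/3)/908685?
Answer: -2/2726055 ≈ -7.3366e-7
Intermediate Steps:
(z(0)/3)/908685 = -2/3/908685 = -2*⅓*(1/908685) = -⅔*1/908685 = -2/2726055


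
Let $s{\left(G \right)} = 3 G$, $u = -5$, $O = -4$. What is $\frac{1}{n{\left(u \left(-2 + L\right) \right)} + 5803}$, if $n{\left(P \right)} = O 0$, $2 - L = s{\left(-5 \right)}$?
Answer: $\frac{1}{5803} \approx 0.00017232$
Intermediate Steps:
$L = 17$ ($L = 2 - 3 \left(-5\right) = 2 - -15 = 2 + 15 = 17$)
$n{\left(P \right)} = 0$ ($n{\left(P \right)} = \left(-4\right) 0 = 0$)
$\frac{1}{n{\left(u \left(-2 + L\right) \right)} + 5803} = \frac{1}{0 + 5803} = \frac{1}{5803}$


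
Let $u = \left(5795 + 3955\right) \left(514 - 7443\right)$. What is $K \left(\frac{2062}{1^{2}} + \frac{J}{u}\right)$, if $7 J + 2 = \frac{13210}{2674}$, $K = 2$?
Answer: $\frac{1303746889395569}{316136491125} \approx 4124.0$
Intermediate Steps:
$u = -67557750$ ($u = 9750 \left(-6929\right) = -67557750$)
$J = \frac{3931}{9359}$ ($J = - \frac{2}{7} + \frac{13210 \cdot \frac{1}{2674}}{7} = - \frac{2}{7} + \frac{1}{7} \cdot \frac{6605}{1337} = - \frac{2}{7} + \frac{6605}{9359} = \frac{3931}{9359} \approx 0.42002$)
$K \left(\frac{2062}{1^{2}} + \frac{J}{u}\right) = 2 \left(\frac{2062}{1^{2}} + \frac{3931}{9359 \left(-67557750\right)}\right) = 2 \left(\frac{2062}{1} + \frac{3931}{9359} \left(- \frac{1}{67557750}\right)\right) = 2 \left(2062 \cdot 1 - \frac{3931}{632272982250}\right) = 2 \left(2062 - \frac{3931}{632272982250}\right) = 2 \cdot \frac{1303746889395569}{632272982250} = \frac{1303746889395569}{316136491125}$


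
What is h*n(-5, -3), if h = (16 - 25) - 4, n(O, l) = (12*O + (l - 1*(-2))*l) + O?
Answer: 806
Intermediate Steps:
n(O, l) = 13*O + l*(2 + l) (n(O, l) = (12*O + (l + 2)*l) + O = (12*O + (2 + l)*l) + O = (12*O + l*(2 + l)) + O = 13*O + l*(2 + l))
h = -13 (h = -9 - 4 = -13)
h*n(-5, -3) = -13*((-3)² + 2*(-3) + 13*(-5)) = -13*(9 - 6 - 65) = -13*(-62) = 806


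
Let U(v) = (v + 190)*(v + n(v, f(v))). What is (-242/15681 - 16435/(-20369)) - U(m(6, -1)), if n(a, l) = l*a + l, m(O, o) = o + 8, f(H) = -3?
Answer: 1069944449798/319406289 ≈ 3349.8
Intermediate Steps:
m(O, o) = 8 + o
n(a, l) = l + a*l (n(a, l) = a*l + l = l + a*l)
U(v) = (-3 - 2*v)*(190 + v) (U(v) = (v + 190)*(v - 3*(1 + v)) = (190 + v)*(v + (-3 - 3*v)) = (190 + v)*(-3 - 2*v) = (-3 - 2*v)*(190 + v))
(-242/15681 - 16435/(-20369)) - U(m(6, -1)) = (-242/15681 - 16435/(-20369)) - (-570 - 383*(8 - 1) - 2*(8 - 1)²) = (-242*1/15681 - 16435*(-1/20369)) - (-570 - 383*7 - 2*7²) = (-242/15681 + 16435/20369) - (-570 - 2681 - 2*49) = 252787937/319406289 - (-570 - 2681 - 98) = 252787937/319406289 - 1*(-3349) = 252787937/319406289 + 3349 = 1069944449798/319406289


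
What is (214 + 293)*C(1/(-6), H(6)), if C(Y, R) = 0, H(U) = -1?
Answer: 0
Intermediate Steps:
(214 + 293)*C(1/(-6), H(6)) = (214 + 293)*0 = 507*0 = 0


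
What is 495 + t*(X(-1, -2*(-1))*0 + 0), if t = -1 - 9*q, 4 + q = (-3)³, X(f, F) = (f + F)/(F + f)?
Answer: 495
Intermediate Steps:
X(f, F) = 1 (X(f, F) = (F + f)/(F + f) = 1)
q = -31 (q = -4 + (-3)³ = -4 - 27 = -31)
t = 278 (t = -1 - 9*(-31) = -1 + 279 = 278)
495 + t*(X(-1, -2*(-1))*0 + 0) = 495 + 278*(1*0 + 0) = 495 + 278*(0 + 0) = 495 + 278*0 = 495 + 0 = 495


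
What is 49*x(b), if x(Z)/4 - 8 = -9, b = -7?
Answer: -196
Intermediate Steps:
x(Z) = -4 (x(Z) = 32 + 4*(-9) = 32 - 36 = -4)
49*x(b) = 49*(-4) = -196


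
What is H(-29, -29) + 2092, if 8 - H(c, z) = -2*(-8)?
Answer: 2084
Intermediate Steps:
H(c, z) = -8 (H(c, z) = 8 - (-2)*(-8) = 8 - 1*16 = 8 - 16 = -8)
H(-29, -29) + 2092 = -8 + 2092 = 2084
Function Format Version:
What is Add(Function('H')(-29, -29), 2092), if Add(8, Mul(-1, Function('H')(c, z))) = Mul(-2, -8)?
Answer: 2084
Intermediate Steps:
Function('H')(c, z) = -8 (Function('H')(c, z) = Add(8, Mul(-1, Mul(-2, -8))) = Add(8, Mul(-1, 16)) = Add(8, -16) = -8)
Add(Function('H')(-29, -29), 2092) = Add(-8, 2092) = 2084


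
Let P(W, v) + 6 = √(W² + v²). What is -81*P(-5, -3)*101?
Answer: 49086 - 8181*√34 ≈ 1383.0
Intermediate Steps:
P(W, v) = -6 + √(W² + v²)
-81*P(-5, -3)*101 = -81*(-6 + √((-5)² + (-3)²))*101 = -81*(-6 + √(25 + 9))*101 = -81*(-6 + √34)*101 = (486 - 81*√34)*101 = 49086 - 8181*√34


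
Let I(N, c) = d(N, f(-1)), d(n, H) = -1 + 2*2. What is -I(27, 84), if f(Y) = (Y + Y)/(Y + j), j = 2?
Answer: -3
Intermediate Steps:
f(Y) = 2*Y/(2 + Y) (f(Y) = (Y + Y)/(Y + 2) = (2*Y)/(2 + Y) = 2*Y/(2 + Y))
d(n, H) = 3 (d(n, H) = -1 + 4 = 3)
I(N, c) = 3
-I(27, 84) = -1*3 = -3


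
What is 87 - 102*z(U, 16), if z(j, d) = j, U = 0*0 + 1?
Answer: -15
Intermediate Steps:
U = 1 (U = 0 + 1 = 1)
87 - 102*z(U, 16) = 87 - 102*1 = 87 - 102 = -15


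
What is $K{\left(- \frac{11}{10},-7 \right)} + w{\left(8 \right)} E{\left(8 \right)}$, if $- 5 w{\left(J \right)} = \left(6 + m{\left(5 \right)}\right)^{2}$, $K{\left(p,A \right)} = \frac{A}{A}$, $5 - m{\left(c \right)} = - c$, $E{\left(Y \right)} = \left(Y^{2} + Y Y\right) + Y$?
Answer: $- \frac{34811}{5} \approx -6962.2$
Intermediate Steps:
$E{\left(Y \right)} = Y + 2 Y^{2}$ ($E{\left(Y \right)} = \left(Y^{2} + Y^{2}\right) + Y = 2 Y^{2} + Y = Y + 2 Y^{2}$)
$m{\left(c \right)} = 5 + c$ ($m{\left(c \right)} = 5 - - c = 5 + c$)
$K{\left(p,A \right)} = 1$
$w{\left(J \right)} = - \frac{256}{5}$ ($w{\left(J \right)} = - \frac{\left(6 + \left(5 + 5\right)\right)^{2}}{5} = - \frac{\left(6 + 10\right)^{2}}{5} = - \frac{16^{2}}{5} = \left(- \frac{1}{5}\right) 256 = - \frac{256}{5}$)
$K{\left(- \frac{11}{10},-7 \right)} + w{\left(8 \right)} E{\left(8 \right)} = 1 - \frac{256 \cdot 8 \left(1 + 2 \cdot 8\right)}{5} = 1 - \frac{256 \cdot 8 \left(1 + 16\right)}{5} = 1 - \frac{256 \cdot 8 \cdot 17}{5} = 1 - \frac{34816}{5} = - \frac{34811}{5}$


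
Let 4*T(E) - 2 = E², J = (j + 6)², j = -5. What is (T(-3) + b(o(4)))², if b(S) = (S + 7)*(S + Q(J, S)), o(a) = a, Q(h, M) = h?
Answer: 53361/16 ≈ 3335.1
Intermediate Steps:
J = 1 (J = (-5 + 6)² = 1² = 1)
b(S) = (1 + S)*(7 + S) (b(S) = (S + 7)*(S + 1) = (7 + S)*(1 + S) = (1 + S)*(7 + S))
T(E) = ½ + E²/4
(T(-3) + b(o(4)))² = ((½ + (¼)*(-3)²) + (7 + 4² + 8*4))² = ((½ + (¼)*9) + (7 + 16 + 32))² = ((½ + 9/4) + 55)² = (11/4 + 55)² = (231/4)² = 53361/16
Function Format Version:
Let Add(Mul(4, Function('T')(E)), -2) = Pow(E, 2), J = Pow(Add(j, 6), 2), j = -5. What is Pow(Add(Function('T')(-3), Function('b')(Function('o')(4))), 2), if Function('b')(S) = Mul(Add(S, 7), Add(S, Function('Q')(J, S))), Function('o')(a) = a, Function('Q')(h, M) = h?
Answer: Rational(53361, 16) ≈ 3335.1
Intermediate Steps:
J = 1 (J = Pow(Add(-5, 6), 2) = Pow(1, 2) = 1)
Function('b')(S) = Mul(Add(1, S), Add(7, S)) (Function('b')(S) = Mul(Add(S, 7), Add(S, 1)) = Mul(Add(7, S), Add(1, S)) = Mul(Add(1, S), Add(7, S)))
Function('T')(E) = Add(Rational(1, 2), Mul(Rational(1, 4), Pow(E, 2)))
Pow(Add(Function('T')(-3), Function('b')(Function('o')(4))), 2) = Pow(Add(Add(Rational(1, 2), Mul(Rational(1, 4), Pow(-3, 2))), Add(7, Pow(4, 2), Mul(8, 4))), 2) = Pow(Add(Add(Rational(1, 2), Mul(Rational(1, 4), 9)), Add(7, 16, 32)), 2) = Pow(Add(Add(Rational(1, 2), Rational(9, 4)), 55), 2) = Pow(Add(Rational(11, 4), 55), 2) = Pow(Rational(231, 4), 2) = Rational(53361, 16)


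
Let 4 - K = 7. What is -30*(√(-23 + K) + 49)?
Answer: -1470 - 30*I*√26 ≈ -1470.0 - 152.97*I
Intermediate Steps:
K = -3 (K = 4 - 1*7 = 4 - 7 = -3)
-30*(√(-23 + K) + 49) = -30*(√(-23 - 3) + 49) = -30*(√(-26) + 49) = -30*(I*√26 + 49) = -30*(49 + I*√26) = -1470 - 30*I*√26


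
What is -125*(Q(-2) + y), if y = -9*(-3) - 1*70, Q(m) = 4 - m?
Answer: 4625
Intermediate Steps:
y = -43 (y = 27 - 70 = -43)
-125*(Q(-2) + y) = -125*((4 - 1*(-2)) - 43) = -125*((4 + 2) - 43) = -125*(6 - 43) = -125*(-37) = 4625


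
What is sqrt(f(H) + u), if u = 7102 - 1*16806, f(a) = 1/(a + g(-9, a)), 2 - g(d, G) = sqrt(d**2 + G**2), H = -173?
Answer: sqrt(-1659385 - 9704*sqrt(30010))/sqrt(171 + sqrt(30010)) ≈ 98.509*I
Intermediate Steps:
g(d, G) = 2 - sqrt(G**2 + d**2) (g(d, G) = 2 - sqrt(d**2 + G**2) = 2 - sqrt(G**2 + d**2))
f(a) = 1/(2 + a - sqrt(81 + a**2)) (f(a) = 1/(a + (2 - sqrt(a**2 + (-9)**2))) = 1/(a + (2 - sqrt(a**2 + 81))) = 1/(a + (2 - sqrt(81 + a**2))) = 1/(2 + a - sqrt(81 + a**2)))
u = -9704 (u = 7102 - 16806 = -9704)
sqrt(f(H) + u) = sqrt(1/(2 - 173 - sqrt(81 + (-173)**2)) - 9704) = sqrt(1/(2 - 173 - sqrt(81 + 29929)) - 9704) = sqrt(1/(2 - 173 - sqrt(30010)) - 9704) = sqrt(1/(-171 - sqrt(30010)) - 9704) = sqrt(-9704 + 1/(-171 - sqrt(30010)))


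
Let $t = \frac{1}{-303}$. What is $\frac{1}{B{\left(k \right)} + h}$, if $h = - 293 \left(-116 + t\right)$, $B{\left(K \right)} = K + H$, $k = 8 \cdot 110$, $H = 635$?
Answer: $\frac{303}{10757702} \approx 2.8166 \cdot 10^{-5}$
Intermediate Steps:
$t = - \frac{1}{303} \approx -0.0033003$
$k = 880$
$B{\left(K \right)} = 635 + K$ ($B{\left(K \right)} = K + 635 = 635 + K$)
$h = \frac{10298657}{303}$ ($h = - 293 \left(-116 - \frac{1}{303}\right) = \left(-293\right) \left(- \frac{35149}{303}\right) = \frac{10298657}{303} \approx 33989.0$)
$\frac{1}{B{\left(k \right)} + h} = \frac{1}{\left(635 + 880\right) + \frac{10298657}{303}} = \frac{1}{1515 + \frac{10298657}{303}} = \frac{1}{\frac{10757702}{303}} = \frac{303}{10757702}$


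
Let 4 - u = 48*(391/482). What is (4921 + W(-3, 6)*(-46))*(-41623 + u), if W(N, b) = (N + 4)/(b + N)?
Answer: -49250749557/241 ≈ -2.0436e+8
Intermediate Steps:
u = -8420/241 (u = 4 - 48*391/482 = 4 - 1*9384/241 = 4 - 9384/241 = -8420/241 ≈ -34.938)
W(N, b) = (4 + N)/(N + b)
(4921 + W(-3, 6)*(-46))*(-41623 + u) = (4921 + ((4 - 3)/(-3 + 6))*(-46))*(-41623 - 8420/241) = (4921 + (1/3)*(-46))*(-10039563/241) = (4921 - 46/3)*(-10039563/241) = (14717/3)*(-10039563/241) = -49250749557/241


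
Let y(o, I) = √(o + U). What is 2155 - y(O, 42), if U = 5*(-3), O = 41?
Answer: 2155 - √26 ≈ 2149.9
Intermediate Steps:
U = -15
y(o, I) = √(-15 + o) (y(o, I) = √(o - 15) = √(-15 + o))
2155 - y(O, 42) = 2155 - √(-15 + 41) = 2155 - √26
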